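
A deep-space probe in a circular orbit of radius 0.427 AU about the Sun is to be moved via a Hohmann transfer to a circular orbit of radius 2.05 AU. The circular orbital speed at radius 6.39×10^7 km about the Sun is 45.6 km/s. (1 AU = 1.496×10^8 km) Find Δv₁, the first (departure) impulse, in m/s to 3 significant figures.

From the circular-orbit relation v² = μ/r at r = 6.39×10^7 km: μ = v²r = (45.6)² × 6.39×10^7 = 1.32871×10^11 km³/s².
In km: r₁ = 0.427 × 1.496×10^8 = 6.38792×10^7 km; r₂ = 2.05 × 1.496×10^8 = 3.0668×10^8 km.
Semi-major axis of the transfer orbit: a_t = (6.38792×10^7 + 3.0668×10^8)/2 = 1.852796×10^8 km.
On the circular orbit at r = 6.38792×10^7 km, v_c = √(μ/r) = 45.61 km/s.
Transfer-orbit speed at the same r (vis-viva, a = a_t): v_t = √[μ(2/r − 1/a_t)] = 58.68 km/s.
Δv₁ = |v_t − v_c| = |58.68 − 45.61| = 13.07 km/s.

Δv₁ = 13100 m/s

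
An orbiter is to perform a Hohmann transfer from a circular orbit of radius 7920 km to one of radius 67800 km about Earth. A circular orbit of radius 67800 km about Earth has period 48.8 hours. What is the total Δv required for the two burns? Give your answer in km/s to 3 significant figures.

From Kepler's third law T² = 4π²r³/μ at r = 67800 km, T = 48.8 hours = 48.8 × 3600 s = 1.7568×10^5 s: μ = 4π²r³/T² = 3.98661×10^5 km³/s².
The Hohmann ellipse has a_t = (r₁ + r₂)/2 = 37860 km.
At r₁ the circular-orbit speed is v₁ = √(μ/r₁) = 7.0948 km/s.
Transfer-orbit speed at r₁ (vis-viva equation): v_p = √[μ(2/r₁ − 1/a_t)] = 9.4943 km/s.
First burn Δv₁ = |v_p − v₁| = 2.3995 km/s.
Circular speed at r₂: v₂ = √(μ/r₂) = 2.4249 km/s.
Transfer-orbit speed at r₂: v_a = √[μ(2/r₂ − 1/a_t)] = 1.1091 km/s.
Second burn Δv₂ = |v₂ − v_a| = 1.3158 km/s.
Total Δv = Δv₁ + Δv₂ = 3.715 km/s.

Δv = 3.72 km/s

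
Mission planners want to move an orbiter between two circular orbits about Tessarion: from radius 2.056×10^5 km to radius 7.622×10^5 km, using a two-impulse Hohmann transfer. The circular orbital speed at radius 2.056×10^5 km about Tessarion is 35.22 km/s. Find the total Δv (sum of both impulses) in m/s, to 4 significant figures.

From the circular-orbit relation v² = μ/r at r = 2.056×10^5 km: μ = v²r = (35.22)² × 2.056×10^5 = 2.55036×10^8 km³/s².
Semi-major axis of the transfer orbit: a_t = (2.056×10^5 + 7.622×10^5)/2 = 4.839×10^5 km.
At r₁ the circular-orbit speed is v₁ = √(μ/r₁) = 35.220 km/s.
Transfer-orbit speed at r₁ (vis-viva): v_p = √[μ(2/r₁ − 1/a_t)] = 44.202 km/s.
First burn Δv₁ = |v_p − v₁| = 8.982 km/s.
At r₂, v₂ = √(μ/r₂) = 18.292 km/s.
Transfer-orbit speed at r₂: v_a = √[μ(2/r₂ − 1/a_t)] = 11.923 km/s.
Second burn Δv₂ = |v₂ − v_a| = 6.369 km/s.
Total Δv = Δv₁ + Δv₂ = 15.35 km/s.

Δv = 15350 m/s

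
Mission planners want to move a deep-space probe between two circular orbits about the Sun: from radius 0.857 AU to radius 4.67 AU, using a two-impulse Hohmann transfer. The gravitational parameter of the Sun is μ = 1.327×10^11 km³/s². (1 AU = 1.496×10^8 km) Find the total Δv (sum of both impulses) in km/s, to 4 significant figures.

In km: r₁ = 0.857 × 1.496×10^8 = 1.282072×10^8 km; r₂ = 4.67 × 1.496×10^8 = 6.98632×10^8 km.
The Hohmann ellipse has a_t = (r₁ + r₂)/2 = 4.134196×10^8 km.
Circular speed at r₁: v₁ = √(μ/r₁) = √(1.327×10^11/1.282072×10^8) = 32.17 km/s.
On the transfer ellipse at r₁, v² = μ(2/r − 1/a) gives v_p = √[μ(2/r₁ − 1/a_t)] = 41.82 km/s.
First burn Δv₁ = |v_p − v₁| = 9.650 km/s.
Circular speed at r₂: v₂ = √(μ/r₂) = 13.782 km/s.
Transfer-orbit speed at r₂: v_a = √[μ(2/r₂ − 1/a_t)] = 7.6749 km/s.
Second burn Δv₂ = |v₂ − v_a| = 6.107 km/s.
Total Δv = Δv₁ + Δv₂ = 15.76 km/s.

Δv = 15.76 km/s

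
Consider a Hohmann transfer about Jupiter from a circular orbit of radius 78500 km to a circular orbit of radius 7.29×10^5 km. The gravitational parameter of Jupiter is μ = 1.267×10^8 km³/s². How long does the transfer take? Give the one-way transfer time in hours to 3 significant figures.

t = 19.9 hours

The Hohmann ellipse has a_t = (r₁ + r₂)/2 = 4.0375×10^5 km.
Transfer time t = π√(a_t³/μ) = π√((4.0375×10^5)³ / 1.267×10^8) = 71600 s.
Converting: 71600 s ÷ 3600 s/hour = 19.9 hours.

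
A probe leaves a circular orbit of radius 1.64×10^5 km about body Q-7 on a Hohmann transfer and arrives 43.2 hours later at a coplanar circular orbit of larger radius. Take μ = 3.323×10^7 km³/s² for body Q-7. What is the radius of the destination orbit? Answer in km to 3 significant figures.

r₂ = 7.03×10^5 km

Transfer time t = 43.2 hours = 1.5552×10^5 s, and t = π√(a_t³/μ).
So a_t = (μ t²/π²)^(1/3) = (3.323×10^7 × (1.5552×10^5)² / π²)^(1/3) = 4.3345×10^5 km.
Since a_t = (r₁ + r₂)/2, r₂ = 2a_t − r₁ = 2×4.3345×10^5 − 1.640×10^5 = 7.029×10^5 km.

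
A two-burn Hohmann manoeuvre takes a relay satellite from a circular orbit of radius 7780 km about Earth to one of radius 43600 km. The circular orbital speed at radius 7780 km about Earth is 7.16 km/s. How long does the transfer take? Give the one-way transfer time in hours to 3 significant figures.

From the circular-orbit relation v² = μ/r at r = 7780 km: μ = v²r = (7.16)² × 7780 = 3.98846×10^5 km³/s².
Transfer-ellipse semi-major axis a_t = (r₁ + r₂)/2 = (7780 + 43600)/2 = 25690 km.
By Kepler's third law the transfer-orbit period is T = 2π√(a_t³/μ), so t = T/2 = 20480 s.
Converting: 20480 s ÷ 3600 s/hour = 5.69 hours.

t = 5.69 hours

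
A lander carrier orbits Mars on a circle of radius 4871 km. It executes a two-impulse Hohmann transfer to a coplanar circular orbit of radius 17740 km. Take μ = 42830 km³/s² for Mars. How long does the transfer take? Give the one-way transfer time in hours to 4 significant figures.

The Hohmann ellipse has a_t = (r₁ + r₂)/2 = 11305.5 km.
By Kepler's third law the transfer-orbit period is T = 2π√(a_t³/μ), so t = T/2 = 18250 s.
Converting: 18250 s ÷ 3600 s/hour = 5.069 hours.

t = 5.069 hours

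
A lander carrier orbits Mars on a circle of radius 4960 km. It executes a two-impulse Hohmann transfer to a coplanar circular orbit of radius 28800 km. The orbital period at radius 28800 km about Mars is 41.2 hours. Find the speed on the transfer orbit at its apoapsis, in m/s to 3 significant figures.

From Kepler's third law T² = 4π²r³/μ at r = 28800 km, T = 41.2 hours = 41.2 × 3600 s = 1.4832×10^5 s: μ = 4π²r³/T² = 42868.4 km³/s².
The Hohmann ellipse has a_t = (r₁ + r₂)/2 = 16880 km.
At apoapsis, r = 28800 km.
From the vis-viva equation, v = √[μ(2/r − 1/a_t)] = 0.6613 km/s.

v = 661 m/s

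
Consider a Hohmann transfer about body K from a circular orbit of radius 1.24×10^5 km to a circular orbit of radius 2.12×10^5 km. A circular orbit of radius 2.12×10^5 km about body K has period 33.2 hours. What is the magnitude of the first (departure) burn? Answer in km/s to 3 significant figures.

From Kepler's third law T² = 4π²r³/μ at r = 2.12×10^5 km, T = 33.2 hours = 33.2 × 3600 s = 1.1952×10^5 s: μ = 4π²r³/T² = 2.63321×10^7 km³/s².
Semi-major axis of the transfer orbit: a_t = (1.240×10^5 + 2.120×10^5)/2 = 1.680×10^5 km.
On the circular orbit at r = 1.240×10^5 km, v_c = √(μ/r) = 14.57244 km/s.
Vis-viva on the transfer ellipse at r = 1.240×10^5 km gives v_t = √[μ(2/r − 1/a_t)] = 16.36988 km/s.
Δv₁ = |v_t − v_c| = |16.36988 − 14.57244| = 1.797 km/s.

Δv₁ = 1.80 km/s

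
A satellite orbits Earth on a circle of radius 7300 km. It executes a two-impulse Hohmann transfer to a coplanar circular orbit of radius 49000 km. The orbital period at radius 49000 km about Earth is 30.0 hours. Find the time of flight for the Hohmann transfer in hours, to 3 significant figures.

t = 6.53 hours

From Kepler's third law T² = 4π²r³/μ at r = 49000 km, T = 30.0 hours = 30.0 × 3600 s = 1.080×10^5 s: μ = 4π²r³/T² = 3.98199×10^5 km³/s².
Transfer-ellipse semi-major axis a_t = (r₁ + r₂)/2 = (7300 + 49000)/2 = 28150 km.
Transfer time t = π√(a_t³/μ) = π√((28150)³ / 3.98199×10^5) = 23510 s.
Converting: 23510 s ÷ 3600 s/hour = 6.53 hours.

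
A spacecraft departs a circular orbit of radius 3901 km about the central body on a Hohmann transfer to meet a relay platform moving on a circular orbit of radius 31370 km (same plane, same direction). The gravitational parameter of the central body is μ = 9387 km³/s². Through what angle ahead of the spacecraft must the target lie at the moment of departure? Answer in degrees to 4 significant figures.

φ = 104.1°

Semi-major axis of the transfer orbit: a_t = (3901 + 31370)/2 = 17635.5 km.
The half-period of the transfer ellipse is t = π√(a_t³/μ) = 75940 s.
The target's mean motion on its circular orbit is ω₂ = √(μ/r₂³) = 1.7438×10^-5 rad/s.
Angle swept by the target during transfer: ω₂·t = 1.3242 rad = 75.87°.
Arrival is 180° from departure on the ellipse, so φ = 180° − 75.87° = 104.1°.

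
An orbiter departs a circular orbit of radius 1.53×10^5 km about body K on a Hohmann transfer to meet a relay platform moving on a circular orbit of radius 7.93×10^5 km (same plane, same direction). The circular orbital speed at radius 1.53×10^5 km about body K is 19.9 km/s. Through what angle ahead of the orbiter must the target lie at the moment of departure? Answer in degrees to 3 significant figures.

φ = 97.1°

From the circular-orbit relation v² = μ/r at r = 1.53×10^5 km: μ = v²r = (19.9)² × 1.53×10^5 = 6.05895×10^7 km³/s².
Semi-major axis of the transfer orbit: a_t = (1.530×10^5 + 7.930×10^5)/2 = 4.730×10^5 km.
The half-period of the transfer ellipse is t = π√(a_t³/μ) = 1.3129×10^5 s.
The target's mean motion on its circular orbit is ω₂ = √(μ/r₂³) = 1.1023×10^-5 rad/s.
Angle swept by the target during transfer: ω₂·t = 1.4472 rad = 82.92°.
Arrival is 180° from departure on the ellipse, so φ = 180° − 82.92° = 97.1°.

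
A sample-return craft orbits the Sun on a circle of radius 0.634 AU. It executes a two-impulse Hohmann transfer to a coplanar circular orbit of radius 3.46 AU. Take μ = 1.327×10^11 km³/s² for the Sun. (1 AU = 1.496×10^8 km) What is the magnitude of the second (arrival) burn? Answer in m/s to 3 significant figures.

In km: r₁ = 0.634 × 1.496×10^8 = 9.48464×10^7 km; r₂ = 3.46 × 1.496×10^8 = 5.17616×10^8 km.
Transfer-ellipse semi-major axis a_t = (r₁ + r₂)/2 = (9.48464×10^7 + 5.17616×10^8)/2 = 3.062312×10^8 km.
On the circular orbit at r = 5.17616×10^8 km, v_c = √(μ/r) = 16.0115 km/s.
Transfer-orbit speed at the same r (vis-viva, a = a_t): v_t = √[μ(2/r − 1/a_t)] = 8.91081 km/s.
Δv₂ = |v_t − v_c| = |8.91081 − 16.0115| = 7.101 km/s.

Δv₂ = 7100 m/s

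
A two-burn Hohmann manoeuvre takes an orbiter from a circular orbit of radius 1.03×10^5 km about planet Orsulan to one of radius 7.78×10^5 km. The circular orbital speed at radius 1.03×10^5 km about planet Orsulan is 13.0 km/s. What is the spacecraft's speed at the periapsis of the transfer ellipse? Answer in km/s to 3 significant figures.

v = 17.3 km/s

From the circular-orbit relation v² = μ/r at r = 1.03×10^5 km: μ = v²r = (13.0)² × 1.03×10^5 = 1.74070×10^7 km³/s².
The Hohmann ellipse has a_t = (r₁ + r₂)/2 = 4.405×10^5 km.
The periapsis of the transfer ellipse is at r = 1.030×10^5 km.
Vis-viva: v = √[μ(2/r − 1/a_t)] = √[1.74070×10^7 × (2/1.030×10^5 − 1/4.405×10^5)] = 17.28 km/s.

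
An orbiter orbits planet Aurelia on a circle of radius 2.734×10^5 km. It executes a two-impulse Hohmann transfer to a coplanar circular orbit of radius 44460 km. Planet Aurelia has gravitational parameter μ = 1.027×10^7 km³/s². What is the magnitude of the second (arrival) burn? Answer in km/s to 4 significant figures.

The Hohmann ellipse has a_t = (r₁ + r₂)/2 = 1.5893×10^5 km.
On the circular orbit at r = 44460 km, v_c = √(μ/r) = 15.198 km/s.
Transfer-orbit speed at the same r (vis-viva, a = a_t): v_t = √[μ(2/r − 1/a_t)] = 19.934 km/s.
Δv₂ = |v_t − v_c| = |19.934 − 15.198| = 4.736 km/s.

Δv₂ = 4.736 km/s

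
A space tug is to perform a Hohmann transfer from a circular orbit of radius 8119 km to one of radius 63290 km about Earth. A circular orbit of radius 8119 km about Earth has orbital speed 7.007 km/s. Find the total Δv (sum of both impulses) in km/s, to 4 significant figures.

Δv = 3.635 km/s

From the circular-orbit relation v² = μ/r at r = 8119 km: μ = v²r = (7.007)² × 8119 = 3.98627×10^5 km³/s².
Semi-major axis of the transfer orbit: a_t = (8119 + 63290)/2 = 35704.5 km.
At r₁ the circular-orbit speed is v₁ = √(μ/r₁) = 7.007 km/s.
Transfer-orbit speed at r₁ (vis-viva equation): v_p = √[μ(2/r₁ − 1/a_t)] = 9.329 km/s.
First burn Δv₁ = |v_p − v₁| = 2.322 km/s.
Circular speed at r₂: v₂ = √(μ/r₂) = 2.510 km/s.
Transfer-orbit speed at r₂: v_a = √[μ(2/r₂ − 1/a_t)] = 1.197 km/s.
Second burn Δv₂ = |v₂ − v_a| = 1.313 km/s.
Δv = Δv₁ + Δv₂ = 2.322 + 1.313 = 3.635 km/s.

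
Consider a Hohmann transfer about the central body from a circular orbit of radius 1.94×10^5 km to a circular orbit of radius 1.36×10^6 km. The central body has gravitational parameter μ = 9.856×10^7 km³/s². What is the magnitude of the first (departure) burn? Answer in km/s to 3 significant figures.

Δv₁ = 7.28 km/s

Transfer-ellipse semi-major axis a_t = (r₁ + r₂)/2 = (1.940×10^5 + 1.360×10^6)/2 = 7.770×10^5 km.
On the circular orbit at r = 1.940×10^5 km, v_c = √(μ/r) = 22.54 km/s.
Transfer-orbit speed at the same r (vis-viva, a = a_t): v_t = √[μ(2/r − 1/a_t)] = 29.82 km/s.
Δv₁ = |v_t − v_c| = |29.82 − 22.54| = 7.280 km/s.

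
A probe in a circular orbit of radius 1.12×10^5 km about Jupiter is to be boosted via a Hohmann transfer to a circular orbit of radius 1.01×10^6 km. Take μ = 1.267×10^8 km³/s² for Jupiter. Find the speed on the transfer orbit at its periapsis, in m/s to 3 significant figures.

v = 45100 m/s

The Hohmann ellipse has a_t = (r₁ + r₂)/2 = 5.610×10^5 km.
The periapsis of the transfer ellipse is at r = 1.120×10^5 km.
Vis-viva: v = √[μ(2/r − 1/a_t)] = √[1.267×10^8 × (2/1.120×10^5 − 1/5.610×10^5)] = 45.13 km/s.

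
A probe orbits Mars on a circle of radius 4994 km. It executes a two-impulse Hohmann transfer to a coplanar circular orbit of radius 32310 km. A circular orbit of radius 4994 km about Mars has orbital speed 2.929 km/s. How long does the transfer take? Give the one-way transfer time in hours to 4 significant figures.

t = 10.74 hours

From the circular-orbit relation v² = μ/r at r = 4994 km: μ = v²r = (2.929)² × 4994 = 42843.7 km³/s².
The Hohmann ellipse has a_t = (r₁ + r₂)/2 = 18652 km.
Transfer time t = π√(a_t³/μ) = π√((18652)³ / 42843.7) = 38660 s.
Converting: 38660 s ÷ 3600 s/hour = 10.74 hours.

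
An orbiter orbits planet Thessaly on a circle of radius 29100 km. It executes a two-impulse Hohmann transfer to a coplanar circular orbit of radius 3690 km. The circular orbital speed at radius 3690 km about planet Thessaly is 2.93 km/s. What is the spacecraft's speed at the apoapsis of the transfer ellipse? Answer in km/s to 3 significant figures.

v = 0.495 km/s

From the circular-orbit relation v² = μ/r at r = 3690 km: μ = v²r = (2.93)² × 3690 = 31678.3 km³/s².
The Hohmann ellipse has a_t = (r₁ + r₂)/2 = 16395 km.
The apoapsis of the transfer ellipse is at r = 29100 km.
From the vis-viva equation, v = √[μ(2/r − 1/a_t)] = 0.4950 km/s.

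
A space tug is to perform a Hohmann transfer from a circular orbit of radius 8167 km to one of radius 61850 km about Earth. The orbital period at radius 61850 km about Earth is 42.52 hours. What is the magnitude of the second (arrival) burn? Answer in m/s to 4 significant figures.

Δv₂ = 1313 m/s

From Kepler's third law T² = 4π²r³/μ at r = 61850 km, T = 42.52 hours = 42.52 × 3600 s = 1.53072×10^5 s: μ = 4π²r³/T² = 3.98646×10^5 km³/s².
The Hohmann ellipse has a_t = (r₁ + r₂)/2 = 35008.5 km.
On the circular orbit at r = 61850 km, v_c = √(μ/r) = 2.539 km/s.
Vis-viva on the transfer ellipse at r = 61850 km gives v_t = √[μ(2/r − 1/a_t)] = 1.226 km/s.
Δv₂ = |v_t − v_c| = |1.226 − 2.539| = 1.313 km/s.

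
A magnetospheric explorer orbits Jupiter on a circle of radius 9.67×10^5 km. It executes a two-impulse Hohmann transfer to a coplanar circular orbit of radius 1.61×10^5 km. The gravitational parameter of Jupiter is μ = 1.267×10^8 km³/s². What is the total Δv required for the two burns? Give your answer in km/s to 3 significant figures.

Δv = 14.0 km/s

Semi-major axis of the transfer orbit: a_t = (9.670×10^5 + 1.610×10^5)/2 = 5.640×10^5 km.
At r₁ the circular-orbit speed is v₁ = √(μ/r₁) = 11.447 km/s.
Transfer-orbit speed at r₁ (v² = μ(2/r − 1/a)): v_a = √[μ(2/r₁ − 1/a_t)] = 6.1157 km/s.
First burn Δv₁ = |v_a − v₁| = 5.331 km/s.
At r₂, v₂ = √(μ/r₂) = 28.05 km/s.
Transfer-orbit speed at r₂: v_p = √[μ(2/r₂ − 1/a_t)] = 36.73 km/s.
Second burn Δv₂ = |v₂ − v_p| = 8.680 km/s.
Δv = Δv₁ + Δv₂ = 5.331 + 8.680 = 14.01 km/s.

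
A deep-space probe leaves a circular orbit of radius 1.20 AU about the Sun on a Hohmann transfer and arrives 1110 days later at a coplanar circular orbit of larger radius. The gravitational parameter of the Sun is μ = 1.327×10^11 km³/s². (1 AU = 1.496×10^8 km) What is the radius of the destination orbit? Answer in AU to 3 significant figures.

r₂ = 5.46 AU

In km: r₁ = 1.20 × 1.496×10^8 = 1.7952×10^8 km.
Transfer time t = 1110 days = 9.5904×10^7 s, and t = π√(a_t³/μ).
So a_t = (μ t²/π²)^(1/3) = (1.327×10^11 × (9.5904×10^7)² / π²)^(1/3) = 4.9821×10^8 km.
Since a_t = (r₁ + r₂)/2, r₂ = 2a_t − r₁ = 2×4.9821×10^8 − 1.7952×10^8 = 8.169×10^8 km.
In AU: r₂ = 8.169×10^8 / 1.496×10^8 = 5.46 AU.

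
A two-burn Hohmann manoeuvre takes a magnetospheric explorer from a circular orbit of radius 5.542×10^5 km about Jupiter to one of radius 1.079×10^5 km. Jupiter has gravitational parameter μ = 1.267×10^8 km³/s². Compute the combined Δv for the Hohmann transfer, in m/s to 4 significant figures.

Δv = 16560 m/s

Semi-major axis of the transfer orbit: a_t = (5.542×10^5 + 1.079×10^5)/2 = 3.3105×10^5 km.
Circular speed at r₁: v₁ = √(μ/r₁) = √(1.267×10^8/5.542×10^5) = 15.12 km/s.
Transfer-orbit speed at r₁ (vis-viva): v_a = √[μ(2/r₁ − 1/a_t)] = 8.632 km/s.
First burn Δv₁ = |v_a − v₁| = 6.488 km/s.
At r₂, v₂ = √(μ/r₂) = 34.27 km/s.
Transfer-orbit speed at r₂: v_p = √[μ(2/r₂ − 1/a_t)] = 44.34 km/s.
Second burn Δv₂ = |v₂ − v_p| = 10.07 km/s.
Δv = Δv₁ + Δv₂ = 6.488 + 10.07 = 16.56 km/s.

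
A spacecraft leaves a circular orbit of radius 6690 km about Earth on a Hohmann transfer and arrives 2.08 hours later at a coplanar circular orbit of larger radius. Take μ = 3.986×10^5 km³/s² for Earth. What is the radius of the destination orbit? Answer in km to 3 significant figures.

Transfer time t = 2.08 hours = 7488 s, and t = π√(a_t³/μ).
So a_t = (μ t²/π²)^(1/3) = (3.986×10^5 × (7488)² / π²)^(1/3) = 13132 km.
Since a_t = (r₁ + r₂)/2, r₂ = 2a_t − r₁ = 2×13132 − 6690 = 19574 km.

r₂ = 19600 km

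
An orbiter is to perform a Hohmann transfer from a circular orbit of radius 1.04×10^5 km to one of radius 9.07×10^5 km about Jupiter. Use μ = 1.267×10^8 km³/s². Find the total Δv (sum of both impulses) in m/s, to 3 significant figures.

Δv = 18300 m/s

Semi-major axis of the transfer orbit: a_t = (1.040×10^5 + 9.070×10^5)/2 = 5.055×10^5 km.
Circular speed at r₁: v₁ = √(μ/r₁) = √(1.267×10^8/1.040×10^5) = 34.90 km/s.
Transfer-orbit speed at r₁ (vis-viva equation): v_p = √[μ(2/r₁ − 1/a_t)] = 46.75 km/s.
First burn Δv₁ = |v_p − v₁| = 11.85 km/s.
Circular speed at r₂: v₂ = √(μ/r₂) = 11.819 km/s.
Transfer-orbit speed at r₂: v_a = √[μ(2/r₂ − 1/a_t)] = 5.3609 km/s.
Second burn Δv₂ = |v₂ − v_a| = 6.458 km/s.
Δv = Δv₁ + Δv₂ = 11.85 + 6.458 = 18.31 km/s.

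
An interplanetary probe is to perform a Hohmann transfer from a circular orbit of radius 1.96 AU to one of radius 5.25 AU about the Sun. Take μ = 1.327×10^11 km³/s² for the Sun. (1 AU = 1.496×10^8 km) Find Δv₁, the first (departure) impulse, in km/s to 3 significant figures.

In km: r₁ = 1.96 × 1.496×10^8 = 2.93216×10^8 km; r₂ = 5.25 × 1.496×10^8 = 7.854×10^8 km.
Transfer-ellipse semi-major axis a_t = (r₁ + r₂)/2 = (2.93216×10^8 + 7.854×10^8)/2 = 5.39308×10^8 km.
Circular speed at r = 2.93216×10^8 km: v_c = √(μ/r) = 21.274 km/s.
Transfer-orbit speed at the same r (vis-viva, a = a_t): v_t = √[μ(2/r − 1/a_t)] = 25.673 km/s.
Δv₁ = |v_t − v_c| = |25.673 − 21.274| = 4.399 km/s.

Δv₁ = 4.40 km/s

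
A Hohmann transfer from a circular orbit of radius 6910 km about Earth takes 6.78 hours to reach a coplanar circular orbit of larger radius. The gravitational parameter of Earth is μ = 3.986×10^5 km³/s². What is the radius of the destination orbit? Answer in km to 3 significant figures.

r₂ = 50800 km

Transfer time t = 6.78 hours = 24408 s, and t = π√(a_t³/μ).
So a_t = (μ t²/π²)^(1/3) = (3.986×10^5 × (24408)² / π²)^(1/3) = 28869 km.
Since a_t = (r₁ + r₂)/2, r₂ = 2a_t − r₁ = 2×28869 − 6910 = 50828 km.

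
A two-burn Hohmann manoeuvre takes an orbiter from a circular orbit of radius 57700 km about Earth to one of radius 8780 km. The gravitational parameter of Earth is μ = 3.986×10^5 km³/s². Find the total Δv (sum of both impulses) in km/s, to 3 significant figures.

Semi-major axis of the transfer orbit: a_t = (57700 + 8780)/2 = 33240 km.
Circular speed at r₁: v₁ = √(μ/r₁) = √(3.986×10^5/57700) = 2.62834 km/s.
Transfer-orbit speed at r₁ (vis-viva): v_a = √[μ(2/r₁ − 1/a_t)] = 1.35082 km/s.
First burn Δv₁ = |v_a − v₁| = 1.278 km/s.
At r₂, v₂ = √(μ/r₂) = 6.738 km/s.
Transfer-orbit speed at r₂: v_p = √[μ(2/r₂ − 1/a_t)] = 8.877 km/s.
Second burn Δv₂ = |v₂ − v_p| = 2.139 km/s.
Total Δv = Δv₁ + Δv₂ = 3.417 km/s.

Δv = 3.42 km/s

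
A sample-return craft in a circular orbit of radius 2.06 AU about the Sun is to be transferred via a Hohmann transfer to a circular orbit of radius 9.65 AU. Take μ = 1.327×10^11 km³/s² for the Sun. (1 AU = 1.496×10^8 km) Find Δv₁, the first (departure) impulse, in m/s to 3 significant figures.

Δv₁ = 5890 m/s

In km: r₁ = 2.06 × 1.496×10^8 = 3.08176×10^8 km; r₂ = 9.65 × 1.496×10^8 = 1.44364×10^9 km.
Semi-major axis of the transfer orbit: a_t = (3.08176×10^8 + 1.44364×10^9)/2 = 8.75908×10^8 km.
On the circular orbit at r = 3.08176×10^8 km, v_c = √(μ/r) = 20.751 km/s.
Transfer-orbit speed at the same r (vis-viva, a = a_t): v_t = √[μ(2/r − 1/a_t)] = 26.640 km/s.
Δv₁ = |v_t − v_c| = |26.640 − 20.751| = 5.889 km/s.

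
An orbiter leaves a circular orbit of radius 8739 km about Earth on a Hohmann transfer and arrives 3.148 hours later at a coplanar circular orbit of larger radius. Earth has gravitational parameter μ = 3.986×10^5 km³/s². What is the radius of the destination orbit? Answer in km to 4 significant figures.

Transfer time t = 3.148 hours = 11332.8 s, and t = π√(a_t³/μ).
So a_t = (μ t²/π²)^(1/3) = (3.986×10^5 × (11332.8)² / π²)^(1/3) = 17310 km.
Since a_t = (r₁ + r₂)/2, r₂ = 2a_t − r₁ = 2×17310 − 8739 = 25881 km.

r₂ = 25880 km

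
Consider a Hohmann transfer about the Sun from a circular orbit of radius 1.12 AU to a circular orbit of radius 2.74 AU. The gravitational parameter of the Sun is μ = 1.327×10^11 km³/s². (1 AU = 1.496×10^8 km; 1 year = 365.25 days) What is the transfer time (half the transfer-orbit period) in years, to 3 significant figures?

In km: r₁ = 1.12 × 1.496×10^8 = 1.67552×10^8 km; r₂ = 2.74 × 1.496×10^8 = 4.09904×10^8 km.
Transfer-ellipse semi-major axis a_t = (r₁ + r₂)/2 = (1.67552×10^8 + 4.09904×10^8)/2 = 2.88728×10^8 km.
By Kepler's third law the transfer-orbit period is T = 2π√(a_t³/μ), so t = T/2 = 4.231×10^7 s.
Converting: 4.231×10^7 s ÷ 3.15576×10^7 s/year (365.25 × 86400) = 1.34 years.

t = 1.34 years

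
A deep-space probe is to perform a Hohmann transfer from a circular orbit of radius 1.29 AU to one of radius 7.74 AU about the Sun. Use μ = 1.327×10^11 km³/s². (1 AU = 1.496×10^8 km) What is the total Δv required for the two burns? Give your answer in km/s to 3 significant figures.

In km: r₁ = 1.29 × 1.496×10^8 = 1.92984×10^8 km; r₂ = 7.74 × 1.496×10^8 = 1.157904×10^9 km.
The Hohmann ellipse has a_t = (r₁ + r₂)/2 = 6.75444×10^8 km.
At r₁ the circular-orbit speed is v₁ = √(μ/r₁) = 26.2225 km/s.
On the transfer ellipse at r₁, v² = μ(2/r − 1/a) gives v_p = √[μ(2/r₁ − 1/a_t)] = 34.3334 km/s.
First burn Δv₁ = |v_p − v₁| = 8.111 km/s.
At r₂, v₂ = √(μ/r₂) = 10.705 km/s.
Transfer-orbit speed at r₂: v_a = √[μ(2/r₂ − 1/a_t)] = 5.7222 km/s.
Second burn Δv₂ = |v₂ − v_a| = 4.983 km/s.
Δv = Δv₁ + Δv₂ = 8.111 + 4.983 = 13.09 km/s.

Δv = 13.1 km/s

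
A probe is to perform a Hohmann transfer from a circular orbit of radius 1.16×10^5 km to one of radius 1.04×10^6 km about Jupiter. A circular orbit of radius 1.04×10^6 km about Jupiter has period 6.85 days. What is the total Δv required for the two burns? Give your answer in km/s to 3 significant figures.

Δv = 17.4 km/s

From Kepler's third law T² = 4π²r³/μ at r = 1.04×10^6 km, T = 6.85 days = 6.85 × 86400 s = 5.9184×10^5 s: μ = 4π²r³/T² = 1.26780×10^8 km³/s².
Transfer-ellipse semi-major axis a_t = (r₁ + r₂)/2 = (1.160×10^5 + 1.040×10^6)/2 = 5.780×10^5 km.
Circular speed at r₁: v₁ = √(μ/r₁) = √(1.26780×10^8/1.160×10^5) = 33.0595 km/s.
On the transfer ellipse at r₁, vis-viva equation gives v_p = √[μ(2/r₁ − 1/a_t)] = 44.3455 km/s.
First burn Δv₁ = |v_p − v₁| = 11.286 km/s.
At r₂, v₂ = √(μ/r₂) = 11.041 km/s.
Transfer-orbit speed at r₂: v_a = √[μ(2/r₂ − 1/a_t)] = 4.9462 km/s.
Second burn Δv₂ = |v₂ − v_a| = 6.0948 km/s.
Total Δv = Δv₁ + Δv₂ = 17.38 km/s.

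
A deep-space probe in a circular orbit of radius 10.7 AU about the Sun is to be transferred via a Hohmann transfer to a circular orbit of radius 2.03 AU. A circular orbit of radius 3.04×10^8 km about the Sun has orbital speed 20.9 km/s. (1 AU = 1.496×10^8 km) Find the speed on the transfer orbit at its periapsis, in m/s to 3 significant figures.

v = 27100 m/s

From the circular-orbit relation v² = μ/r at r = 3.04×10^8 km: μ = v²r = (20.9)² × 3.04×10^8 = 1.32790×10^11 km³/s².
In km: r₁ = 10.7 × 1.496×10^8 = 1.60072×10^9 km; r₂ = 2.03 × 1.496×10^8 = 3.03688×10^8 km.
The Hohmann ellipse has a_t = (r₁ + r₂)/2 = 9.52204×10^8 km.
At periapsis, r = 3.03688×10^8 km.
Vis-viva: v = √[μ(2/r − 1/a_t)] = √[1.32790×10^11 × (2/3.03688×10^8 − 1/9.52204×10^8)] = 27.11 km/s.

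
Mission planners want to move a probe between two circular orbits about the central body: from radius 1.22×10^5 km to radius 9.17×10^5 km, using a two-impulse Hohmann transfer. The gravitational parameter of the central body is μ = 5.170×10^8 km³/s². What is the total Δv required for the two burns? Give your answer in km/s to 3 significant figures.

Δv = 33.6 km/s

The Hohmann ellipse has a_t = (r₁ + r₂)/2 = 5.195×10^5 km.
Circular speed at r₁: v₁ = √(μ/r₁) = √(5.170×10^8/1.220×10^5) = 65.10 km/s.
Transfer-orbit speed at r₁ (vis-viva): v_p = √[μ(2/r₁ − 1/a_t)] = 86.49 km/s.
First burn Δv₁ = |v_p − v₁| = 21.39 km/s.
Circular speed at r₂: v₂ = √(μ/r₂) = 23.744 km/s.
Transfer-orbit speed at r₂: v_a = √[μ(2/r₂ − 1/a_t)] = 11.507 km/s.
Second burn Δv₂ = |v₂ − v_a| = 12.24 km/s.
Total Δv = Δv₁ + Δv₂ = 33.63 km/s.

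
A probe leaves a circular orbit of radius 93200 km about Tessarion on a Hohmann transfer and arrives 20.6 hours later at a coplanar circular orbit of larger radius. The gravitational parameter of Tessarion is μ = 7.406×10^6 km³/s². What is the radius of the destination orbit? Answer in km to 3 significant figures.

Transfer time t = 20.6 hours = 74160 s, and t = π√(a_t³/μ).
So a_t = (μ t²/π²)^(1/3) = (7.406×10^6 × (74160)² / π²)^(1/3) = 1.6040×10^5 km.
Since a_t = (r₁ + r₂)/2, r₂ = 2a_t − r₁ = 2×1.6040×10^5 − 93200 = 2.276×10^5 km.

r₂ = 2.28×10^5 km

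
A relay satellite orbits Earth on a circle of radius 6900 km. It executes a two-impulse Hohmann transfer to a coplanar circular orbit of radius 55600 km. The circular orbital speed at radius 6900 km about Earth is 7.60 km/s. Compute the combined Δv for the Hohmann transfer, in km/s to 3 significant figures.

Δv = 3.96 km/s

From the circular-orbit relation v² = μ/r at r = 6900 km: μ = v²r = (7.60)² × 6900 = 3.98544×10^5 km³/s².
Transfer-ellipse semi-major axis a_t = (r₁ + r₂)/2 = (6900 + 55600)/2 = 31250 km.
At r₁ the circular-orbit speed is v₁ = √(μ/r₁) = 7.60000 km/s.
Transfer-orbit speed at r₁ (v² = μ(2/r − 1/a)): v_p = √[μ(2/r₁ − 1/a_t)] = 10.1374 km/s.
First burn Δv₁ = |v_p − v₁| = 2.5374 km/s.
At r₂, v₂ = √(μ/r₂) = 2.67732 km/s.
Transfer-orbit speed at r₂: v_a = √[μ(2/r₂ − 1/a_t)] = 1.25806 km/s.
Second burn Δv₂ = |v₂ − v_a| = 1.4193 km/s.
Δv = Δv₁ + Δv₂ = 2.5374 + 1.4193 = 3.957 km/s.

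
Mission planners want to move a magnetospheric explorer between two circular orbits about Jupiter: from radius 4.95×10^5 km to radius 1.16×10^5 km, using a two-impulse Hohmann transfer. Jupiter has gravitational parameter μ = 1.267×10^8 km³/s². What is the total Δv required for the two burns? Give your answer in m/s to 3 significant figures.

Transfer-ellipse semi-major axis a_t = (r₁ + r₂)/2 = (4.950×10^5 + 1.160×10^5)/2 = 3.055×10^5 km.
At r₁ the circular-orbit speed is v₁ = √(μ/r₁) = 15.9987 km/s.
Transfer-orbit speed at r₁ (v² = μ(2/r − 1/a)): v_a = √[μ(2/r₁ − 1/a_t)] = 9.85846 km/s.
First burn Δv₁ = |v_a − v₁| = 6.140 km/s.
At r₂, v₂ = √(μ/r₂) = 33.049 km/s.
Transfer-orbit speed at r₂: v_p = √[μ(2/r₂ − 1/a_t)] = 42.068 km/s.
Second burn Δv₂ = |v₂ − v_p| = 9.019 km/s.
Δv = Δv₁ + Δv₂ = 6.140 + 9.019 = 15.16 km/s.

Δv = 15200 m/s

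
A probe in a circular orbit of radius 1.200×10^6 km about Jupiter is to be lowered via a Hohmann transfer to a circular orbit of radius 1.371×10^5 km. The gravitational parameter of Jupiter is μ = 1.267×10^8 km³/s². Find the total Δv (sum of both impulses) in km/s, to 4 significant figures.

Δv = 15.95 km/s

Semi-major axis of the transfer orbit: a_t = (1.200×10^6 + 1.371×10^5)/2 = 6.6855×10^5 km.
At r₁ the circular-orbit speed is v₁ = √(μ/r₁) = 10.275 km/s.
On the transfer ellipse at r₁, vis-viva gives v_a = √[μ(2/r₁ − 1/a_t)] = 4.6532 km/s.
First burn Δv₁ = |v_a − v₁| = 5.622 km/s.
Circular speed at r₂: v₂ = √(μ/r₂) = 30.40 km/s.
Transfer-orbit speed at r₂: v_p = √[μ(2/r₂ − 1/a_t)] = 40.73 km/s.
Second burn Δv₂ = |v₂ − v_p| = 10.33 km/s.
Total Δv = Δv₁ + Δv₂ = 15.95 km/s.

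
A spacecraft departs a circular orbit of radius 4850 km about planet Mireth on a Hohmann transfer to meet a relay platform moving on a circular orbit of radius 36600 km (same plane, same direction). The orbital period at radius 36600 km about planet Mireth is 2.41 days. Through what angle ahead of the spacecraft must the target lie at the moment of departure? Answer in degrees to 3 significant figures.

From Kepler's third law T² = 4π²r³/μ at r = 36600 km, T = 2.41 days = 2.41 × 86400 s = 2.08224×10^5 s: μ = 4π²r³/T² = 44641.8 km³/s².
Semi-major axis of the transfer orbit: a_t = (4850 + 36600)/2 = 20725 km.
The half-period of the transfer ellipse is t = π√(a_t³/μ) = 44363 s.
The target's mean motion on its circular orbit is ω₂ = √(μ/r₂³) = 3.0175×10^-5 rad/s.
Angle swept by the target during transfer: ω₂·t = 1.3387 rad = 76.70°.
The spacecraft traverses 180° on the transfer ellipse, so the target must lead by 180° − 76.70° = 103°.

φ = 103°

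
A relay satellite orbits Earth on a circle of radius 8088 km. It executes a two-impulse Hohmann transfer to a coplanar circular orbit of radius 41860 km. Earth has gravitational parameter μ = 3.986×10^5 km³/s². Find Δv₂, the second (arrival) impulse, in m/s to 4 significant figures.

Δv₂ = 1330 m/s

Transfer-ellipse semi-major axis a_t = (r₁ + r₂)/2 = (8088 + 41860)/2 = 24974 km.
Circular speed at r = 41860 km: v_c = √(μ/r) = 3.086 km/s.
Vis-viva on the transfer ellipse at r = 41860 km gives v_t = √[μ(2/r − 1/a_t)] = 1.756 km/s.
Δv₂ = |v_t − v_c| = |1.756 − 3.086| = 1.330 km/s.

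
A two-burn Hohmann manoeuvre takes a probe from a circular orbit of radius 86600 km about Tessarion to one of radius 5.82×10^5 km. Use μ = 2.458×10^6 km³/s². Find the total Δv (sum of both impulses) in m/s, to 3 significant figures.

Δv = 2710 m/s

The Hohmann ellipse has a_t = (r₁ + r₂)/2 = 3.343×10^5 km.
At r₁ the circular-orbit speed is v₁ = √(μ/r₁) = 5.328 km/s.
On the transfer ellipse at r₁, v² = μ(2/r − 1/a) gives v_p = √[μ(2/r₁ − 1/a_t)] = 7.030 km/s.
First burn Δv₁ = |v_p − v₁| = 1.702 km/s.
At r₂, v₂ = √(μ/r₂) = 2.055 km/s.
Transfer-orbit speed at r₂: v_a = √[μ(2/r₂ − 1/a_t)] = 1.046 km/s.
Second burn Δv₂ = |v₂ − v_a| = 1.009 km/s.
Total Δv = Δv₁ + Δv₂ = 2.711 km/s.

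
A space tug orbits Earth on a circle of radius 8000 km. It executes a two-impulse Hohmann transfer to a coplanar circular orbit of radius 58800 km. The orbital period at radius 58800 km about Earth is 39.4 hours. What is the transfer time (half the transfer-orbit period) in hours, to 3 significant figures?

t = 8.43 hours

From Kepler's third law T² = 4π²r³/μ at r = 58800 km, T = 39.4 hours = 39.4 × 3600 s = 1.4184×10^5 s: μ = 4π²r³/T² = 3.98928×10^5 km³/s².
Semi-major axis of the transfer orbit: a_t = (8000 + 58800)/2 = 33400 km.
Transfer time t = π√(a_t³/μ) = π√((33400)³ / 3.98928×10^5) = 30360 s.
Converting: 30360 s ÷ 3600 s/hour = 8.43 hours.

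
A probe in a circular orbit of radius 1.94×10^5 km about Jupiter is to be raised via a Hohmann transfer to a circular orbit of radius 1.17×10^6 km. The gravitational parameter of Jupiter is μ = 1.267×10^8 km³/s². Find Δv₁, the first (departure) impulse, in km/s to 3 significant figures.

Δv₁ = 7.92 km/s

Semi-major axis of the transfer orbit: a_t = (1.940×10^5 + 1.170×10^6)/2 = 6.820×10^5 km.
Circular speed at r = 1.940×10^5 km: v_c = √(μ/r) = 25.556 km/s.
Vis-viva on the transfer ellipse at r = 1.940×10^5 km gives v_t = √[μ(2/r − 1/a_t)] = 33.473 km/s.
Δv₁ = |v_t − v_c| = |33.473 − 25.556| = 7.917 km/s.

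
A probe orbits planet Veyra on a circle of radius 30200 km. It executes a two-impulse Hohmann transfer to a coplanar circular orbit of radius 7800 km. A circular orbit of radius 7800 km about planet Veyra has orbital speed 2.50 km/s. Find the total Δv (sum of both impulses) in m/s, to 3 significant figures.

Δv = 1110 m/s

From the circular-orbit relation v² = μ/r at r = 7800 km: μ = v²r = (2.50)² × 7800 = 48750.0 km³/s².
Semi-major axis of the transfer orbit: a_t = (30200 + 7800)/2 = 19000 km.
Circular speed at r₁: v₁ = √(μ/r₁) = √(48750.0/30200) = 1.27053 km/s.
On the transfer ellipse at r₁, vis-viva equation gives v_a = √[μ(2/r₁ − 1/a_t)] = 0.814056 km/s.
First burn Δv₁ = |v_a − v₁| = 0.4565 km/s.
At r₂, v₂ = √(μ/r₂) = 2.5000 km/s.
Transfer-orbit speed at r₂: v_p = √[μ(2/r₂ − 1/a_t)] = 3.1519 km/s.
Second burn Δv₂ = |v₂ − v_p| = 0.6519 km/s.
Δv = Δv₁ + Δv₂ = 0.4565 + 0.6519 = 1.108 km/s.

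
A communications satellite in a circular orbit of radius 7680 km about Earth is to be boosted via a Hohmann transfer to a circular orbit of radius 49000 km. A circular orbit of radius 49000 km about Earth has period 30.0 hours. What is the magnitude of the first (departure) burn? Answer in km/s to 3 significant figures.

From Kepler's third law T² = 4π²r³/μ at r = 49000 km, T = 30.0 hours = 30.0 × 3600 s = 1.080×10^5 s: μ = 4π²r³/T² = 3.98199×10^5 km³/s².
The Hohmann ellipse has a_t = (r₁ + r₂)/2 = 28340 km.
On the circular orbit at r = 7680 km, v_c = √(μ/r) = 7.2006 km/s.
Vis-viva on the transfer ellipse at r = 7680 km gives v_t = √[μ(2/r − 1/a_t)] = 9.4682 km/s.
Δv₁ = |v_t − v_c| = |9.4682 − 7.2006| = 2.268 km/s.

Δv₁ = 2.27 km/s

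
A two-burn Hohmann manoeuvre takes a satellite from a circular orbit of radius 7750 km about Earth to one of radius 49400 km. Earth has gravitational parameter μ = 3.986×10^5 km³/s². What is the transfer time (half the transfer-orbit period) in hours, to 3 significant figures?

t = 6.68 hours

Transfer-ellipse semi-major axis a_t = (r₁ + r₂)/2 = (7750 + 49400)/2 = 28575 km.
By Kepler's third law the transfer-orbit period is T = 2π√(a_t³/μ), so t = T/2 = 24040 s.
Converting: 24040 s ÷ 3600 s/hour = 6.68 hours.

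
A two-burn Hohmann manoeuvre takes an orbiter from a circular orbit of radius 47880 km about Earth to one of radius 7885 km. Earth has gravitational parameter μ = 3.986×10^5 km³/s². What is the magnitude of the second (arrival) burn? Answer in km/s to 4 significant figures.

Semi-major axis of the transfer orbit: a_t = (47880 + 7885)/2 = 27882.5 km.
Circular speed at r = 7885 km: v_c = √(μ/r) = 7.110 km/s.
Transfer-orbit speed at the same r (vis-viva, a = a_t): v_t = √[μ(2/r − 1/a_t)] = 9.317 km/s.
Δv₂ = |v_t − v_c| = |9.317 − 7.110| = 2.207 km/s.

Δv₂ = 2.207 km/s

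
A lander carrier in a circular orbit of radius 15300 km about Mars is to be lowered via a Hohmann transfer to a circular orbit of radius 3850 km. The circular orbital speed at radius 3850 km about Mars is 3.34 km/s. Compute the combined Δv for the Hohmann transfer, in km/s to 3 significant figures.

From the circular-orbit relation v² = μ/r at r = 3850 km: μ = v²r = (3.34)² × 3850 = 42949.1 km³/s².
Transfer-ellipse semi-major axis a_t = (r₁ + r₂)/2 = (15300 + 3850)/2 = 9575 km.
At r₁ the circular-orbit speed is v₁ = √(μ/r₁) = 1.675 km/s.
On the transfer ellipse at r₁, vis-viva gives v_a = √[μ(2/r₁ − 1/a_t)] = 1.062 km/s.
First burn Δv₁ = |v_a − v₁| = 0.6130 km/s.
Circular speed at r₂: v₂ = √(μ/r₂) = 3.340 km/s.
Transfer-orbit speed at r₂: v_p = √[μ(2/r₂ − 1/a_t)] = 4.222 km/s.
Second burn Δv₂ = |v₂ − v_p| = 0.8820 km/s.
Δv = Δv₁ + Δv₂ = 0.6130 + 0.8820 = 1.495 km/s.

Δv = 1.50 km/s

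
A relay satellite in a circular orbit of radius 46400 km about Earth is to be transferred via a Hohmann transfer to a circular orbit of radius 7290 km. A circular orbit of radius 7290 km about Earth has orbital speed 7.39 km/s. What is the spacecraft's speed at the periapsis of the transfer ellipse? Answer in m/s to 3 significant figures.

v = 9720 m/s

From the circular-orbit relation v² = μ/r at r = 7290 km: μ = v²r = (7.39)² × 7290 = 3.98122×10^5 km³/s².
The Hohmann ellipse has a_t = (r₁ + r₂)/2 = 26845 km.
The periapsis of the transfer ellipse is at r = 7290 km.
Vis-viva: v = √[μ(2/r − 1/a_t)] = √[3.98122×10^5 × (2/7290 − 1/26845)] = 9.716 km/s.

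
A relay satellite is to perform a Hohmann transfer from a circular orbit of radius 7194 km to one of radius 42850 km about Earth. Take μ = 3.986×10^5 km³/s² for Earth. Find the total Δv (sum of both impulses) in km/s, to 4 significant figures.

Δv = 3.712 km/s

Transfer-ellipse semi-major axis a_t = (r₁ + r₂)/2 = (7194 + 42850)/2 = 25022 km.
Circular speed at r₁: v₁ = √(μ/r₁) = √(3.986×10^5/7194) = 7.444 km/s.
Transfer-orbit speed at r₁ (vis-viva equation): v_p = √[μ(2/r₁ − 1/a_t)] = 9.741 km/s.
First burn Δv₁ = |v_p − v₁| = 2.297 km/s.
Circular speed at r₂: v₂ = √(μ/r₂) = 3.050 km/s.
Transfer-orbit speed at r₂: v_a = √[μ(2/r₂ − 1/a_t)] = 1.635 km/s.
Second burn Δv₂ = |v₂ − v_a| = 1.415 km/s.
Δv = Δv₁ + Δv₂ = 2.297 + 1.415 = 3.712 km/s.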